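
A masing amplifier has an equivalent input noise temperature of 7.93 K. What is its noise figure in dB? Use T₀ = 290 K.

F = 1 + T_e/T₀ = 1 + 7.93/290 = 1.02734
NF = 10 log₁₀(1.02734) = 0.117 dB

0.117 dB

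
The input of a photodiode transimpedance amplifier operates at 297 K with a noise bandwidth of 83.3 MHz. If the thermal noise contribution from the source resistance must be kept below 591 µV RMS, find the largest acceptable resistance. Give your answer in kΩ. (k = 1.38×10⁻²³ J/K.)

256 kΩ

Johnson–Nyquist: V_n = √(4kTRB) ⇒ R = V_n² / (4kTB)
4kTB = 4 × 1.38×10⁻²³ × 297 × 8.33×10⁷ = 1.37×10⁻¹²
R = (5.91×10⁻⁴)² / 1.37×10⁻¹² = 2.56×10⁵ Ω = 256 kΩ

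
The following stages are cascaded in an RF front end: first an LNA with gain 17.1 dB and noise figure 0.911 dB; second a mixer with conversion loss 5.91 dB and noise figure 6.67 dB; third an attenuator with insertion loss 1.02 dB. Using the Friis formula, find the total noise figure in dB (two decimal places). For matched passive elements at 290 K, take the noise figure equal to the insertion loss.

Convert to linear (a loss of L dB is a gain of −L dB): F_i = 10^(NF_i/10), G_i = 10^(G_i,dB/10)
  Stage 1: F_1 = 10^(0.911/10) = 1.233, G_1 = 10^(17.1/10) = 51.29
  Stage 2: F_2 = 10^(6.67/10) = 4.645, G_2 = 10^(−5.91/10) = 0.2564
  Stage 3: F_3 = 10^(1.02/10) = 1.265, G_3 = 10^(−1.02/10) = 0.7907
Friis cascade:
  F = 1.233 + (4.645 − 1)/51.29 + (1.265 − 1)/13.15 = 1.325
NF = 10 log₁₀(1.325) = 1.22 dB

1.22 dB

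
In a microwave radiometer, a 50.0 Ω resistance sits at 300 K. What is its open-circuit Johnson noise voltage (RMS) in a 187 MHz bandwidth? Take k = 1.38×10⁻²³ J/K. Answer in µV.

V_n = √(4kTRB)
4kTRB = 4 × 1.38×10⁻²³ × 300 × 5.00×10¹ × 1.87×10⁸ = 1.55×10⁻¹⁰ V²
V_n = √(1.55×10⁻¹⁰) = 1.24×10⁻⁵ V = 12.4 µV

12.4 µV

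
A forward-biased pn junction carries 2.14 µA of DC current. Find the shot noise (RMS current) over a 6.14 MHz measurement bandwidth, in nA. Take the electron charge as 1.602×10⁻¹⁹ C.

2.05 nA

I_n = √(2qI·B)
2qI·B = 2 × 1.602×10⁻¹⁹ × 2.14×10⁻⁶ × 6.14×10⁶ = 4.21×10⁻¹⁸ A²
I_n = √(4.21×10⁻¹⁸) = 2.05×10⁻⁹ A = 2.05 nA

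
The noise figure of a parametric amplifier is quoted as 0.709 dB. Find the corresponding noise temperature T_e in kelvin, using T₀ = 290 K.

51.4 K

F = 10^(0.709/10) = 1.17733
T_e = (F − 1)·T₀ = (1.17733 − 1) × 290 = 51.4 K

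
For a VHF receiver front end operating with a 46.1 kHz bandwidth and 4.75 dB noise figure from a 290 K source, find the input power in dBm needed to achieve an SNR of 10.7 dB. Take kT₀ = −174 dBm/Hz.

Sensitivity = −174 + 10 log₁₀(B) + NF + SNR_min
= −174 + 46.64 + 4.75 + 10.7
= −111.91 dBm → −111.9 dBm

−111.9 dBm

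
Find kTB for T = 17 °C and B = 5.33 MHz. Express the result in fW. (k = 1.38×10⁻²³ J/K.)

21.3 fW

T = 17 °C + 273.15 = 290.15 K
P_n = kTB = 1.38×10⁻²³ × 290.15 × 5.33×10⁶ = 2.13×10⁻¹⁴ W = 21.3 fW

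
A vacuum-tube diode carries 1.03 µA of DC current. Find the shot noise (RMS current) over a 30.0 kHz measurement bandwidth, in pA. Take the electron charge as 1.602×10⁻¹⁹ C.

99.5 pA

I_n = √(2qI·B)
2qI·B = 2 × 1.602×10⁻¹⁹ × 1.03×10⁻⁶ × 3.00×10⁴ = 9.90×10⁻²¹ A²
I_n = √(9.90×10⁻²¹) = 9.95×10⁻¹¹ A = 99.5 pA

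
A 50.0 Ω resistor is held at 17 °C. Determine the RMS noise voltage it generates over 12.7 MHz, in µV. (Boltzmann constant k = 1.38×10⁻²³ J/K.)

3.19 µV

T = 17 °C + 273.15 = 290.15 K
V_n = √(4kTRB)
4kTRB = 4 × 1.38×10⁻²³ × 290.15 × 5.00×10¹ × 1.27×10⁷ = 1.02×10⁻¹¹ V²
V_n = √(1.02×10⁻¹¹) = 3.19×10⁻⁶ V = 3.19 µV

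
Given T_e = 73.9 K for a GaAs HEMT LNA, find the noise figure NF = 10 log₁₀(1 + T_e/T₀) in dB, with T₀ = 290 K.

F = 1 + T_e/T₀ = 1 + 73.9/290 = 1.25483
NF = 10 log₁₀(1.25483) = 0.986 dB

0.986 dB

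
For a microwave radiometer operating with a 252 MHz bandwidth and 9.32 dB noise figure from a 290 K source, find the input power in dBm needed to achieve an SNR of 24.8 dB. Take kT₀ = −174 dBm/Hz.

Sensitivity = −174 + 10 log₁₀(B) + NF + SNR_min
= −174 + 84.01 + 9.32 + 24.8
= −55.87 dBm → −55.9 dBm

−55.9 dBm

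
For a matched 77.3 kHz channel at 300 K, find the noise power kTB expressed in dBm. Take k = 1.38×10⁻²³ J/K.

−124.9 dBm

P_n = kTB = 1.38×10⁻²³ × 300 × 7.73×10⁴ = 3.20×10⁻¹⁶ W
In dBm: 10 log₁₀(3.20×10⁻¹⁶ / 10⁻³) = −124.9 dBm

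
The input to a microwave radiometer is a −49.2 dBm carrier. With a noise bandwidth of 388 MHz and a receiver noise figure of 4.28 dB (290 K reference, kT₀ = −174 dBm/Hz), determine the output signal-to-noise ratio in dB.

34.6 dB

Noise floor: N = −174 + 10 log₁₀(B) + NF
10 log₁₀(3.88×10⁸) = 85.89 dB
N = −174 + 85.89 + 4.28 = −83.83 dBm
SNR = P_sig − N = −49.2 − (−83.83) = 34.63 dB → 34.6 dB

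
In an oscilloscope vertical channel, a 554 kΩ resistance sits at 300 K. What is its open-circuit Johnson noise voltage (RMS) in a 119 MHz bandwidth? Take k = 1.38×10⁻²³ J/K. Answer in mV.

V_n = √(4kTRB)
4kTRB = 4 × 1.38×10⁻²³ × 300 × 5.54×10⁵ × 1.19×10⁸ = 1.09×10⁻⁶ V²
V_n = √(1.09×10⁻⁶) = 1.04×10⁻³ V = 1.04 mV

1.04 mV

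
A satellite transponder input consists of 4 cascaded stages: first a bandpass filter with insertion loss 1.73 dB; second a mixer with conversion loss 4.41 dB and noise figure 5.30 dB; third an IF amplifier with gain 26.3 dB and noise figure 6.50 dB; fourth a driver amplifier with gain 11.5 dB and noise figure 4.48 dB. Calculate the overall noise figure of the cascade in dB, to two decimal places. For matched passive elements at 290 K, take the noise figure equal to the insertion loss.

Convert to linear (a loss of L dB is a gain of −L dB): F_i = 10^(NF_i/10), G_i = 10^(G_i,dB/10)
  Stage 1: F_1 = 10^(1.73/10) = 1.489, G_1 = 10^(−1.73/10) = 0.6714
  Stage 2: F_2 = 10^(5.30/10) = 3.388, G_2 = 10^(−4.41/10) = 0.3622
  Stage 3: F_3 = 10^(6.50/10) = 4.467, G_3 = 10^(26.3/10) = 426.6
  Stage 4: F_4 = 10^(4.48/10) = 2.805, G_4 = 10^(11.5/10) = 14.13
Friis cascade:
  F = 1.489 + (3.388 − 1)/0.6714 + (4.467 − 1)/0.2432 + (2.805 − 1)/103.8 = 19.32
NF = 10 log₁₀(19.32) = 12.86 dB

12.86 dB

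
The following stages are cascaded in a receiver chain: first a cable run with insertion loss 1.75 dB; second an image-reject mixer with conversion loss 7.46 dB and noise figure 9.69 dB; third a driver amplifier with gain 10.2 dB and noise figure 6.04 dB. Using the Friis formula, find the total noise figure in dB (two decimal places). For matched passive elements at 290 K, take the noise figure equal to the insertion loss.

Convert to linear (a loss of L dB is a gain of −L dB): F_i = 10^(NF_i/10), G_i = 10^(G_i,dB/10)
  Stage 1: F_1 = 10^(1.75/10) = 1.496, G_1 = 10^(−1.75/10) = 0.6683
  Stage 2: F_2 = 10^(9.69/10) = 9.311, G_2 = 10^(−7.46/10) = 0.1795
  Stage 3: F_3 = 10^(6.04/10) = 4.018, G_3 = 10^(10.2/10) = 10.47
Friis cascade:
  F = 1.496 + (9.311 − 1)/0.6683 + (4.018 − 1)/0.1199 = 39.09
NF = 10 log₁₀(39.09) = 15.92 dB

15.92 dB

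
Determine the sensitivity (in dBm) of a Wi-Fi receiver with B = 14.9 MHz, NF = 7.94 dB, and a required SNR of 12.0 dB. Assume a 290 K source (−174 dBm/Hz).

−82.3 dBm

Sensitivity = −174 + 10 log₁₀(B) + NF + SNR_min
= −174 + 71.73 + 7.94 + 12.0
= −82.33 dBm → −82.3 dBm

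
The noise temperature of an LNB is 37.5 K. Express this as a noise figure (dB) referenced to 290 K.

F = 1 + T_e/T₀ = 1 + 37.5/290 = 1.12931
NF = 10 log₁₀(1.12931) = 0.528 dB

0.528 dB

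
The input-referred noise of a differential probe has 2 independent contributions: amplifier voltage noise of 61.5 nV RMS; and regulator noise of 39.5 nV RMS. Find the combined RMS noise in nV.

73.1 nV

Uncorrelated sources add in power (mean-square): V_tot = √(ΣV_i²)
V_tot = √[(6.15×10⁻⁸)² + (3.95×10⁻⁸)²] = 7.31×10⁻⁸ V = 73.1 nV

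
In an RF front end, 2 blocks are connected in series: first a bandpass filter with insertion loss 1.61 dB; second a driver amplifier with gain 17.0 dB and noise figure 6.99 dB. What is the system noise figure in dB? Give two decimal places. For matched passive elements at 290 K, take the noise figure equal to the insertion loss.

8.60 dB

Convert to linear (a loss of L dB is a gain of −L dB): F_i = 10^(NF_i/10), G_i = 10^(G_i,dB/10)
  Stage 1: F_1 = 10^(1.61/10) = 1.449, G_1 = 10^(−1.61/10) = 0.6902
  Stage 2: F_2 = 10^(6.99/10) = 5.000, G_2 = 10^(17.0/10) = 50.12
Friis cascade:
  F = 1.449 + (5.000 − 1)/0.6902 = 7.244
NF = 10 log₁₀(7.244) = 8.60 dB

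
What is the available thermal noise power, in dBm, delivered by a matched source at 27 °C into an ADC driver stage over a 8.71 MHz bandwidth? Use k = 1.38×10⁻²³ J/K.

T = 27 °C + 273.15 = 300.15 K
P_n = kTB = 1.38×10⁻²³ × 300.15 × 8.71×10⁶ = 3.61×10⁻¹⁴ W
In dBm: 10 log₁₀(3.61×10⁻¹⁴ / 10⁻³) = −104.4 dBm

−104.4 dBm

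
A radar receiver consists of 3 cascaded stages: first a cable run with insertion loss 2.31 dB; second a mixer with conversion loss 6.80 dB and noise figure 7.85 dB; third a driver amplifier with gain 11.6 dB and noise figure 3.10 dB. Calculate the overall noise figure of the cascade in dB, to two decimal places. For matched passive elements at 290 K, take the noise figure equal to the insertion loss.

Convert to linear (a loss of L dB is a gain of −L dB): F_i = 10^(NF_i/10), G_i = 10^(G_i,dB/10)
  Stage 1: F_1 = 10^(2.31/10) = 1.702, G_1 = 10^(−2.31/10) = 0.5875
  Stage 2: F_2 = 10^(7.85/10) = 6.095, G_2 = 10^(−6.80/10) = 0.2089
  Stage 3: F_3 = 10^(3.10/10) = 2.042, G_3 = 10^(11.6/10) = 14.45
Friis cascade:
  F = 1.702 + (6.095 − 1)/0.5875 + (2.042 − 1)/0.1227 = 18.86
NF = 10 log₁₀(18.86) = 12.76 dB

12.76 dB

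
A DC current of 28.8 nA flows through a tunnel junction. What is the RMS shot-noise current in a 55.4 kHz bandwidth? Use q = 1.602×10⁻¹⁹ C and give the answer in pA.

22.6 pA

I_n = √(2qI·B)
2qI·B = 2 × 1.602×10⁻¹⁹ × 2.88×10⁻⁸ × 5.54×10⁴ = 5.11×10⁻²² A²
I_n = √(5.11×10⁻²²) = 2.26×10⁻¹¹ A = 22.6 pA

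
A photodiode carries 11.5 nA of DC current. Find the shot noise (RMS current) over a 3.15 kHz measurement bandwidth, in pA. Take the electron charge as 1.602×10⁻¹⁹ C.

I_n = √(2qI·B)
2qI·B = 2 × 1.602×10⁻¹⁹ × 1.15×10⁻⁸ × 3.15×10³ = 1.16×10⁻²³ A²
I_n = √(1.16×10⁻²³) = 3.41×10⁻¹² A = 3.41 pA

3.41 pA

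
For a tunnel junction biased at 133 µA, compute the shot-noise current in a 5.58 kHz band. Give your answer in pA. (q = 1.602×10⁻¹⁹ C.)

I_n = √(2qI·B)
2qI·B = 2 × 1.602×10⁻¹⁹ × 1.33×10⁻⁴ × 5.58×10³ = 2.38×10⁻¹⁹ A²
I_n = √(2.38×10⁻¹⁹) = 4.88×10⁻¹⁰ A = 488 pA

488 pA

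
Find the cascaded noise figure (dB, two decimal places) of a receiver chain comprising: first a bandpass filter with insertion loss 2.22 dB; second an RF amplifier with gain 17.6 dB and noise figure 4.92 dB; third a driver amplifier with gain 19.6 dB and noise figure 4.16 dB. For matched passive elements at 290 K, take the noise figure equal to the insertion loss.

7.18 dB

Convert to linear (a loss of L dB is a gain of −L dB): F_i = 10^(NF_i/10), G_i = 10^(G_i,dB/10)
  Stage 1: F_1 = 10^(2.22/10) = 1.667, G_1 = 10^(−2.22/10) = 0.5998
  Stage 2: F_2 = 10^(4.92/10) = 3.105, G_2 = 10^(17.6/10) = 57.54
  Stage 3: F_3 = 10^(4.16/10) = 2.606, G_3 = 10^(19.6/10) = 91.20
Friis cascade:
  F = 1.667 + (3.105 − 1)/0.5998 + (2.606 − 1)/34.51 = 5.223
NF = 10 log₁₀(5.223) = 7.18 dB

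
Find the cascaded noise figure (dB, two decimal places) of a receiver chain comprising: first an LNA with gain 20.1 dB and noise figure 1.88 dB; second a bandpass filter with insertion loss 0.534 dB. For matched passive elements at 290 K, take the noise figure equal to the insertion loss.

Convert to linear (a loss of L dB is a gain of −L dB): F_i = 10^(NF_i/10), G_i = 10^(G_i,dB/10)
  Stage 1: F_1 = 10^(1.88/10) = 1.542, G_1 = 10^(20.1/10) = 102.3
  Stage 2: F_2 = 10^(0.534/10) = 1.131, G_2 = 10^(−0.534/10) = 0.8843
Friis cascade:
  F = 1.542 + (1.131 − 1)/102.3 = 1.543
NF = 10 log₁₀(1.543) = 1.88 dB

1.88 dB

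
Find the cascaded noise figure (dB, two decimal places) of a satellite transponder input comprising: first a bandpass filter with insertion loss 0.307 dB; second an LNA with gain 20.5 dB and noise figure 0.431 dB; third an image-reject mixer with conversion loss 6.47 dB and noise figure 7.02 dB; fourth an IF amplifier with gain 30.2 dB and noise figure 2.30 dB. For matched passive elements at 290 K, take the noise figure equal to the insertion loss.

Convert to linear (a loss of L dB is a gain of −L dB): F_i = 10^(NF_i/10), G_i = 10^(G_i,dB/10)
  Stage 1: F_1 = 10^(0.307/10) = 1.073, G_1 = 10^(−0.307/10) = 0.9318
  Stage 2: F_2 = 10^(0.431/10) = 1.104, G_2 = 10^(20.5/10) = 112.2
  Stage 3: F_3 = 10^(7.02/10) = 5.035, G_3 = 10^(−6.47/10) = 0.2254
  Stage 4: F_4 = 10^(2.30/10) = 1.698, G_4 = 10^(30.2/10) = 1047
Friis cascade:
  F = 1.073 + (1.104 − 1)/0.9318 + (5.035 − 1)/104.5 + (1.698 − 1)/23.57 = 1.253
NF = 10 log₁₀(1.253) = 0.98 dB

0.98 dB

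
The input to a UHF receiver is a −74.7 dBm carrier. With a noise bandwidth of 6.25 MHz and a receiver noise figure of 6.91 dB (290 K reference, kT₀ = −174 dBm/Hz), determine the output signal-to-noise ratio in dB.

Noise floor: N = −174 + 10 log₁₀(B) + NF
10 log₁₀(6.25×10⁶) = 67.96 dB
N = −174 + 67.96 + 6.91 = −99.13 dBm
SNR = P_sig − N = −74.7 − (−99.13) = 24.43 dB → 24.4 dB

24.4 dB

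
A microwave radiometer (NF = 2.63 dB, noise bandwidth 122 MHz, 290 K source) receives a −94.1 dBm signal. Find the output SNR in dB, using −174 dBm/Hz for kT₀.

−3.6 dB

Noise floor: N = −174 + 10 log₁₀(B) + NF
10 log₁₀(1.22×10⁸) = 80.86 dB
N = −174 + 80.86 + 2.63 = −90.51 dBm
SNR = P_sig − N = −94.1 − (−90.51) = −3.59 dB → −3.6 dB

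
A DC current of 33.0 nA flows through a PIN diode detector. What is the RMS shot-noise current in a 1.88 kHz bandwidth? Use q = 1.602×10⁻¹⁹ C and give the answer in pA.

I_n = √(2qI·B)
2qI·B = 2 × 1.602×10⁻¹⁹ × 3.30×10⁻⁸ × 1.88×10³ = 1.99×10⁻²³ A²
I_n = √(1.99×10⁻²³) = 4.46×10⁻¹² A = 4.46 pA

4.46 pA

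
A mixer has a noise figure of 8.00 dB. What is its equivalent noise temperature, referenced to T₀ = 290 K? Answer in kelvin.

F = 10^(8.00/10) = 6.30957
T_e = (F − 1)·T₀ = (6.30957 − 1) × 290 = 1540 K

1540 K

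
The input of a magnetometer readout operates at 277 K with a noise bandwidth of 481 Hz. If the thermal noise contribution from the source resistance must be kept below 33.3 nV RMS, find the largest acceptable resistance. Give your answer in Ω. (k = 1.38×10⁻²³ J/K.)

Johnson–Nyquist: V_n = √(4kTRB) ⇒ R = V_n² / (4kTB)
4kTB = 4 × 1.38×10⁻²³ × 277 × 4.81×10² = 7.35×10⁻¹⁸
R = (3.33×10⁻⁸)² / 7.35×10⁻¹⁸ = 1.51×10² Ω = 151 Ω

151 Ω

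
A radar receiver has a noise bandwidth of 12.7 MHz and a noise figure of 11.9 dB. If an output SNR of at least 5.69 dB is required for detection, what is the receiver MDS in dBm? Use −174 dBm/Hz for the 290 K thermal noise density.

Sensitivity = −174 + 10 log₁₀(B) + NF + SNR_min
= −174 + 71.04 + 11.9 + 5.69
= −85.37 dBm → −85.4 dBm

−85.4 dBm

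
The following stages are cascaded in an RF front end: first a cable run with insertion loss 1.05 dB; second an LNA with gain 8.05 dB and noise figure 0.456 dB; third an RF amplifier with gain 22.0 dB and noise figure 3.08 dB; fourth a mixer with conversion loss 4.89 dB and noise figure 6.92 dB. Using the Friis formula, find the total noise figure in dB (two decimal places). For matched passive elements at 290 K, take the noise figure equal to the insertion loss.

Convert to linear (a loss of L dB is a gain of −L dB): F_i = 10^(NF_i/10), G_i = 10^(G_i,dB/10)
  Stage 1: F_1 = 10^(1.05/10) = 1.274, G_1 = 10^(−1.05/10) = 0.7852
  Stage 2: F_2 = 10^(0.456/10) = 1.111, G_2 = 10^(8.05/10) = 6.383
  Stage 3: F_3 = 10^(3.08/10) = 2.032, G_3 = 10^(22.0/10) = 158.5
  Stage 4: F_4 = 10^(6.92/10) = 4.920, G_4 = 10^(−4.89/10) = 0.3243
Friis cascade:
  F = 1.274 + (1.111 − 1)/0.7852 + (2.032 − 1)/5.012 + (4.920 − 1)/794.3 = 1.625
NF = 10 log₁₀(1.625) = 2.11 dB

2.11 dB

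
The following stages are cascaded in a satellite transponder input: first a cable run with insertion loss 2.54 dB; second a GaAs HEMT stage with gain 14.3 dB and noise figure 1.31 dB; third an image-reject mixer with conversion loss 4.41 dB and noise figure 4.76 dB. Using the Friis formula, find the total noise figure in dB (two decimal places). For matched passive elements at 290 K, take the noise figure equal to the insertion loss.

4.08 dB

Convert to linear (a loss of L dB is a gain of −L dB): F_i = 10^(NF_i/10), G_i = 10^(G_i,dB/10)
  Stage 1: F_1 = 10^(2.54/10) = 1.795, G_1 = 10^(−2.54/10) = 0.5572
  Stage 2: F_2 = 10^(1.31/10) = 1.352, G_2 = 10^(14.3/10) = 26.92
  Stage 3: F_3 = 10^(4.76/10) = 2.992, G_3 = 10^(−4.41/10) = 0.3622
Friis cascade:
  F = 1.795 + (1.352 − 1)/0.5572 + (2.992 − 1)/15.00 = 2.559
NF = 10 log₁₀(2.559) = 4.08 dB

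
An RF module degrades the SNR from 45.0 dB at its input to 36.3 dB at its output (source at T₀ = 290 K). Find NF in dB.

NF (dB) = SNR_in(dB) − SNR_out(dB) when the source is at T₀
NF = 45.0 − 36.3 = 8.7 dB

8.7 dB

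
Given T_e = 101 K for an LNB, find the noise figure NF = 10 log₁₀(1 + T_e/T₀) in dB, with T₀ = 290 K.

1.30 dB

F = 1 + T_e/T₀ = 1 + 101/290 = 1.34828
NF = 10 log₁₀(1.34828) = 1.30 dB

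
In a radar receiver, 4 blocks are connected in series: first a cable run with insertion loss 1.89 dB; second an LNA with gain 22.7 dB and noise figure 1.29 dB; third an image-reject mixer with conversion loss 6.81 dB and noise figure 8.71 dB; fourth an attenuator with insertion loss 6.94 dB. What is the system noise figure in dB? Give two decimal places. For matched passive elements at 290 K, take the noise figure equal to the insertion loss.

Convert to linear (a loss of L dB is a gain of −L dB): F_i = 10^(NF_i/10), G_i = 10^(G_i,dB/10)
  Stage 1: F_1 = 10^(1.89/10) = 1.545, G_1 = 10^(−1.89/10) = 0.6471
  Stage 2: F_2 = 10^(1.29/10) = 1.346, G_2 = 10^(22.7/10) = 186.2
  Stage 3: F_3 = 10^(8.71/10) = 7.430, G_3 = 10^(−6.81/10) = 0.2084
  Stage 4: F_4 = 10^(6.94/10) = 4.943, G_4 = 10^(−6.94/10) = 0.2023
Friis cascade:
  F = 1.545 + (1.346 − 1)/0.6471 + (7.430 − 1)/120.5 + (4.943 − 1)/25.12 = 2.290
NF = 10 log₁₀(2.290) = 3.60 dB

3.60 dB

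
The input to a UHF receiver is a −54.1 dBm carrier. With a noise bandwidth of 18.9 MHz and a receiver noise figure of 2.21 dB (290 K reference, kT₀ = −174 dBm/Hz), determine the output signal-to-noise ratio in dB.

44.9 dB

Noise floor: N = −174 + 10 log₁₀(B) + NF
10 log₁₀(1.89×10⁷) = 72.76 dB
N = −174 + 72.76 + 2.21 = −99.03 dBm
SNR = P_sig − N = −54.1 − (−99.03) = 44.93 dB → 44.9 dB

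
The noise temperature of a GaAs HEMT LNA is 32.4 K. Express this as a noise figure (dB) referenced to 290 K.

F = 1 + T_e/T₀ = 1 + 32.4/290 = 1.11172
NF = 10 log₁₀(1.11172) = 0.460 dB

0.460 dB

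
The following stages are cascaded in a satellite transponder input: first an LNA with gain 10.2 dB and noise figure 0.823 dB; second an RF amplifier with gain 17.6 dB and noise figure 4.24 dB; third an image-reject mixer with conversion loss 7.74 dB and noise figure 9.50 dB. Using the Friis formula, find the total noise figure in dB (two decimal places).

1.40 dB

Convert to linear (a loss of L dB is a gain of −L dB): F_i = 10^(NF_i/10), G_i = 10^(G_i,dB/10)
  Stage 1: F_1 = 10^(0.823/10) = 1.209, G_1 = 10^(10.2/10) = 10.47
  Stage 2: F_2 = 10^(4.24/10) = 2.655, G_2 = 10^(17.6/10) = 57.54
  Stage 3: F_3 = 10^(9.50/10) = 8.913, G_3 = 10^(−7.74/10) = 0.1683
Friis cascade:
  F = 1.209 + (2.655 − 1)/10.47 + (8.913 − 1)/602.6 = 1.380
NF = 10 log₁₀(1.380) = 1.40 dB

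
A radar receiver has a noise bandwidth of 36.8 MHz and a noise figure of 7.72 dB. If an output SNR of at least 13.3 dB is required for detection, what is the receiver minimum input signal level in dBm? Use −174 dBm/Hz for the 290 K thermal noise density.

−77.3 dBm

Sensitivity = −174 + 10 log₁₀(B) + NF + SNR_min
= −174 + 75.66 + 7.72 + 13.3
= −77.32 dBm → −77.3 dBm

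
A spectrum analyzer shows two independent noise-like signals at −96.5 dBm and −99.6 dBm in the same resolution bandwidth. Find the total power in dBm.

Convert to linear, add, convert back:
P₁ = 2.24×10⁻¹³ W, P₂ = 1.10×10⁻¹³ W
P_tot = 3.34×10⁻¹³ W → 10 log₁₀(P_tot / 10⁻³) = −94.8 dBm

−94.8 dBm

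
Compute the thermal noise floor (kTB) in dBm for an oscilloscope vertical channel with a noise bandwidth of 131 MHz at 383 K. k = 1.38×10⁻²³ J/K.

P_n = kTB = 1.38×10⁻²³ × 383 × 1.31×10⁸ = 6.92×10⁻¹³ W
In dBm: 10 log₁₀(6.92×10⁻¹³ / 10⁻³) = −91.6 dBm

−91.6 dBm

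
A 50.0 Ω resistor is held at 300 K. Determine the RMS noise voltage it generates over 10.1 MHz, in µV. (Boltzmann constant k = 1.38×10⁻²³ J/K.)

V_n = √(4kTRB)
4kTRB = 4 × 1.38×10⁻²³ × 300 × 5.00×10¹ × 1.01×10⁷ = 8.36×10⁻¹² V²
V_n = √(8.36×10⁻¹²) = 2.89×10⁻⁶ V = 2.89 µV

2.89 µV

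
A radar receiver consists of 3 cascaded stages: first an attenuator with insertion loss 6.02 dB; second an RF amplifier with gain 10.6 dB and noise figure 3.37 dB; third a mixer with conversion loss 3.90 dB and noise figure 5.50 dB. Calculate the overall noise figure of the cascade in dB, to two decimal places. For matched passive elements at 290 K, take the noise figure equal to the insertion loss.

9.81 dB

Convert to linear (a loss of L dB is a gain of −L dB): F_i = 10^(NF_i/10), G_i = 10^(G_i,dB/10)
  Stage 1: F_1 = 10^(6.02/10) = 3.999, G_1 = 10^(−6.02/10) = 0.2500
  Stage 2: F_2 = 10^(3.37/10) = 2.173, G_2 = 10^(10.6/10) = 11.48
  Stage 3: F_3 = 10^(5.50/10) = 3.548, G_3 = 10^(−3.90/10) = 0.4074
Friis cascade:
  F = 3.999 + (2.173 − 1)/0.2500 + (3.548 − 1)/2.871 = 9.577
NF = 10 log₁₀(9.577) = 9.81 dB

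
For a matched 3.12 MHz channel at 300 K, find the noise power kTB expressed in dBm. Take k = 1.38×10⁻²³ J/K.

−108.9 dBm

P_n = kTB = 1.38×10⁻²³ × 300 × 3.12×10⁶ = 1.29×10⁻¹⁴ W
In dBm: 10 log₁₀(1.29×10⁻¹⁴ / 10⁻³) = −108.9 dBm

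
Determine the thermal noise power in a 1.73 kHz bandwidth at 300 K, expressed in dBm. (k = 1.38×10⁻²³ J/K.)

P_n = kTB = 1.38×10⁻²³ × 300 × 1.73×10³ = 7.16×10⁻¹⁸ W
In dBm: 10 log₁₀(7.16×10⁻¹⁸ / 10⁻³) = −141.4 dBm

−141.4 dBm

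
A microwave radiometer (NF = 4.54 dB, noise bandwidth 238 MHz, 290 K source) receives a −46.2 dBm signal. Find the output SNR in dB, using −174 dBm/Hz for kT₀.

Noise floor: N = −174 + 10 log₁₀(B) + NF
10 log₁₀(2.38×10⁸) = 83.77 dB
N = −174 + 83.77 + 4.54 = −85.69 dBm
SNR = P_sig − N = −46.2 − (−85.69) = 39.49 dB → 39.5 dB

39.5 dB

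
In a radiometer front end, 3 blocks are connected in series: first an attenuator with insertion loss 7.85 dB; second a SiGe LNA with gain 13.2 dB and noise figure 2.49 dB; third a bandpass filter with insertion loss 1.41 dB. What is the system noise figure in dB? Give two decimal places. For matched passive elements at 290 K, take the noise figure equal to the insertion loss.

Convert to linear (a loss of L dB is a gain of −L dB): F_i = 10^(NF_i/10), G_i = 10^(G_i,dB/10)
  Stage 1: F_1 = 10^(7.85/10) = 6.095, G_1 = 10^(−7.85/10) = 0.1641
  Stage 2: F_2 = 10^(2.49/10) = 1.774, G_2 = 10^(13.2/10) = 20.89
  Stage 3: F_3 = 10^(1.41/10) = 1.384, G_3 = 10^(−1.41/10) = 0.7228
Friis cascade:
  F = 6.095 + (1.774 − 1)/0.1641 + (1.384 − 1)/3.428 = 10.93
NF = 10 log₁₀(10.93) = 10.38 dB

10.38 dB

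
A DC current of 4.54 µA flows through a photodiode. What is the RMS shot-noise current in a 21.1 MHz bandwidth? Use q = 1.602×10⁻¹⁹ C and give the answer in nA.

I_n = √(2qI·B)
2qI·B = 2 × 1.602×10⁻¹⁹ × 4.54×10⁻⁶ × 2.11×10⁷ = 3.07×10⁻¹⁷ A²
I_n = √(3.07×10⁻¹⁷) = 5.54×10⁻⁹ A = 5.54 nA

5.54 nA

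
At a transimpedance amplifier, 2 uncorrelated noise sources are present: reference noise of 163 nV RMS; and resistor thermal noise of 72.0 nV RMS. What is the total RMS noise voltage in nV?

Uncorrelated sources add in power (mean-square): V_tot = √(ΣV_i²)
V_tot = √[(1.63×10⁻⁷)² + (7.20×10⁻⁸)²] = 1.78×10⁻⁷ V = 178 nV

178 nV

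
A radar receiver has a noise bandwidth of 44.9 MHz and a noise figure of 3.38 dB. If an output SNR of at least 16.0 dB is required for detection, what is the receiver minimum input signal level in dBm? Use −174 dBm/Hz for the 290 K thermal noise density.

−78.1 dBm

Sensitivity = −174 + 10 log₁₀(B) + NF + SNR_min
= −174 + 76.52 + 3.38 + 16.0
= −78.10 dBm → −78.1 dBm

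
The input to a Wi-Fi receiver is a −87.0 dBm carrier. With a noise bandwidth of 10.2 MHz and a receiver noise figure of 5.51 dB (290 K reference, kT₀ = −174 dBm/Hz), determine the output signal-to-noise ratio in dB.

Noise floor: N = −174 + 10 log₁₀(B) + NF
10 log₁₀(1.02×10⁷) = 70.09 dB
N = −174 + 70.09 + 5.51 = −98.40 dBm
SNR = P_sig − N = −87.0 − (−98.40) = 11.40 dB → 11.4 dB

11.4 dB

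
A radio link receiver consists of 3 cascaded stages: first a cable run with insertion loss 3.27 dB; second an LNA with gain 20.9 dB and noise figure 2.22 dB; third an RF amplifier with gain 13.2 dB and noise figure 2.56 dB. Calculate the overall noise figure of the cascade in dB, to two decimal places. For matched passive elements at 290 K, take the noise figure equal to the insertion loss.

Convert to linear (a loss of L dB is a gain of −L dB): F_i = 10^(NF_i/10), G_i = 10^(G_i,dB/10)
  Stage 1: F_1 = 10^(3.27/10) = 2.123, G_1 = 10^(−3.27/10) = 0.4710
  Stage 2: F_2 = 10^(2.22/10) = 1.667, G_2 = 10^(20.9/10) = 123.0
  Stage 3: F_3 = 10^(2.56/10) = 1.803, G_3 = 10^(13.2/10) = 20.89
Friis cascade:
  F = 2.123 + (1.667 − 1)/0.4710 + (1.803 − 1)/57.94 = 3.554
NF = 10 log₁₀(3.554) = 5.51 dB

5.51 dB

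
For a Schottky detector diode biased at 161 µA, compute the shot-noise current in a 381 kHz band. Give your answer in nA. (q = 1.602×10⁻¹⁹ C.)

I_n = √(2qI·B)
2qI·B = 2 × 1.602×10⁻¹⁹ × 1.61×10⁻⁴ × 3.81×10⁵ = 1.97×10⁻¹⁷ A²
I_n = √(1.97×10⁻¹⁷) = 4.43×10⁻⁹ A = 4.43 nA

4.43 nA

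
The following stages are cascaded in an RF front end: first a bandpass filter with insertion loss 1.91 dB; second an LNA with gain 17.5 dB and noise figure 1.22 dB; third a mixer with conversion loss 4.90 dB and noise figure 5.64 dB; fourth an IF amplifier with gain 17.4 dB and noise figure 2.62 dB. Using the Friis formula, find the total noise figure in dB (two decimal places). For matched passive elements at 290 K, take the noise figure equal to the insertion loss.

Convert to linear (a loss of L dB is a gain of −L dB): F_i = 10^(NF_i/10), G_i = 10^(G_i,dB/10)
  Stage 1: F_1 = 10^(1.91/10) = 1.552, G_1 = 10^(−1.91/10) = 0.6442
  Stage 2: F_2 = 10^(1.22/10) = 1.324, G_2 = 10^(17.5/10) = 56.23
  Stage 3: F_3 = 10^(5.64/10) = 3.664, G_3 = 10^(−4.90/10) = 0.3236
  Stage 4: F_4 = 10^(2.62/10) = 1.828, G_4 = 10^(17.4/10) = 54.95
Friis cascade:
  F = 1.552 + (1.324 − 1)/0.6442 + (3.664 − 1)/36.22 + (1.828 − 1)/11.72 = 2.200
NF = 10 log₁₀(2.200) = 3.42 dB

3.42 dB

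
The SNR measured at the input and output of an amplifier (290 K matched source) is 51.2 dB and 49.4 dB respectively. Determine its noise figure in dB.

NF (dB) = SNR_in(dB) − SNR_out(dB) when the source is at T₀
NF = 51.2 − 49.4 = 1.8 dB

1.8 dB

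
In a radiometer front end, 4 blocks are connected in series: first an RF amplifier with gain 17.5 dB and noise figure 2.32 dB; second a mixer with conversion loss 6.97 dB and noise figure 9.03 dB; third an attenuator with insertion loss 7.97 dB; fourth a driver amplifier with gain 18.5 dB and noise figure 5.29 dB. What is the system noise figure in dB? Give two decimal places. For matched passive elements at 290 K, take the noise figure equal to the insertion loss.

5.58 dB

Convert to linear (a loss of L dB is a gain of −L dB): F_i = 10^(NF_i/10), G_i = 10^(G_i,dB/10)
  Stage 1: F_1 = 10^(2.32/10) = 1.706, G_1 = 10^(17.5/10) = 56.23
  Stage 2: F_2 = 10^(9.03/10) = 7.998, G_2 = 10^(−6.97/10) = 0.2009
  Stage 3: F_3 = 10^(7.97/10) = 6.266, G_3 = 10^(−7.97/10) = 0.1596
  Stage 4: F_4 = 10^(5.29/10) = 3.381, G_4 = 10^(18.5/10) = 70.79
Friis cascade:
  F = 1.706 + (7.998 − 1)/56.23 + (6.266 − 1)/11.30 + (3.381 − 1)/1.803 = 3.617
NF = 10 log₁₀(3.617) = 5.58 dB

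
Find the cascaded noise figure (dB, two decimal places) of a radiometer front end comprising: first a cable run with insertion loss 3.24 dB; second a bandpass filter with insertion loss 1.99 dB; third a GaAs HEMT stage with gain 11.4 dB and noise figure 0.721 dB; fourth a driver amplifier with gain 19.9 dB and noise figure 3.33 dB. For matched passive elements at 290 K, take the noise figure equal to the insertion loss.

Convert to linear (a loss of L dB is a gain of −L dB): F_i = 10^(NF_i/10), G_i = 10^(G_i,dB/10)
  Stage 1: F_1 = 10^(3.24/10) = 2.109, G_1 = 10^(−3.24/10) = 0.4742
  Stage 2: F_2 = 10^(1.99/10) = 1.581, G_2 = 10^(−1.99/10) = 0.6324
  Stage 3: F_3 = 10^(0.721/10) = 1.181, G_3 = 10^(11.4/10) = 13.80
  Stage 4: F_4 = 10^(3.33/10) = 2.153, G_4 = 10^(19.9/10) = 97.72
Friis cascade:
  F = 2.109 + (1.581 − 1)/0.4742 + (1.181 − 1)/0.2999 + (2.153 − 1)/4.140 = 4.215
NF = 10 log₁₀(4.215) = 6.25 dB

6.25 dB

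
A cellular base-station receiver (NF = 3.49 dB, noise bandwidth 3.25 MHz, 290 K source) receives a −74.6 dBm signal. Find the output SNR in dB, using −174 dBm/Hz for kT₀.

Noise floor: N = −174 + 10 log₁₀(B) + NF
10 log₁₀(3.25×10⁶) = 65.12 dB
N = −174 + 65.12 + 3.49 = −105.39 dBm
SNR = P_sig − N = −74.6 − (−105.39) = 30.79 dB → 30.8 dB

30.8 dB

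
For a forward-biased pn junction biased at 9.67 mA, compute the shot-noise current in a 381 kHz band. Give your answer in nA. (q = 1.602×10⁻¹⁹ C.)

34.4 nA

I_n = √(2qI·B)
2qI·B = 2 × 1.602×10⁻¹⁹ × 9.67×10⁻³ × 3.81×10⁵ = 1.18×10⁻¹⁵ A²
I_n = √(1.18×10⁻¹⁵) = 3.44×10⁻⁸ A = 34.4 nA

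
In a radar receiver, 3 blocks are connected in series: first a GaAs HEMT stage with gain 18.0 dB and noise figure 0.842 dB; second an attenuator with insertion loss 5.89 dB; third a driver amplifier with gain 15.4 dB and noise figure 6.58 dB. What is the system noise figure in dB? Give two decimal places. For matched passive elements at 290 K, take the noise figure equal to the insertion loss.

1.70 dB

Convert to linear (a loss of L dB is a gain of −L dB): F_i = 10^(NF_i/10), G_i = 10^(G_i,dB/10)
  Stage 1: F_1 = 10^(0.842/10) = 1.214, G_1 = 10^(18.0/10) = 63.10
  Stage 2: F_2 = 10^(5.89/10) = 3.882, G_2 = 10^(−5.89/10) = 0.2576
  Stage 3: F_3 = 10^(6.58/10) = 4.550, G_3 = 10^(15.4/10) = 34.67
Friis cascade:
  F = 1.214 + (3.882 − 1)/63.10 + (4.550 − 1)/16.26 = 1.478
NF = 10 log₁₀(1.478) = 1.70 dB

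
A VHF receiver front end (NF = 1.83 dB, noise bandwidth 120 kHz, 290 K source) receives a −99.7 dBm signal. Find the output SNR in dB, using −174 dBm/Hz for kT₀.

Noise floor: N = −174 + 10 log₁₀(B) + NF
10 log₁₀(1.20×10⁵) = 50.79 dB
N = −174 + 50.79 + 1.83 = −121.38 dBm
SNR = P_sig − N = −99.7 − (−121.38) = 21.68 dB → 21.7 dB

21.7 dB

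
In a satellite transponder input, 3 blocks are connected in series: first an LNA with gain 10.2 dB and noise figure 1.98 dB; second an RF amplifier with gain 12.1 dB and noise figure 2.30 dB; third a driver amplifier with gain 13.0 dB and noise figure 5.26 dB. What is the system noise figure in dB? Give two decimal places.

Convert to linear (a loss of L dB is a gain of −L dB): F_i = 10^(NF_i/10), G_i = 10^(G_i,dB/10)
  Stage 1: F_1 = 10^(1.98/10) = 1.578, G_1 = 10^(10.2/10) = 10.47
  Stage 2: F_2 = 10^(2.30/10) = 1.698, G_2 = 10^(12.1/10) = 16.22
  Stage 3: F_3 = 10^(5.26/10) = 3.357, G_3 = 10^(13.0/10) = 19.95
Friis cascade:
  F = 1.578 + (1.698 − 1)/10.47 + (3.357 − 1)/169.8 = 1.658
NF = 10 log₁₀(1.658) = 2.20 dB

2.20 dB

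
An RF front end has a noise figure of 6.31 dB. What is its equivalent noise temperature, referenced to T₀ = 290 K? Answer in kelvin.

F = 10^(6.31/10) = 4.27563
T_e = (F − 1)·T₀ = (4.27563 − 1) × 290 = 950 K

950 K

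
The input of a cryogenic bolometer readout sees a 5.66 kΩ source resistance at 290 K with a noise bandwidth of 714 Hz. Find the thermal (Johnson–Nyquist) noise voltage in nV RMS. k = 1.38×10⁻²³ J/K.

254 nV

V_n = √(4kTRB)
4kTRB = 4 × 1.38×10⁻²³ × 290 × 5.66×10³ × 7.14×10² = 6.47×10⁻¹⁴ V²
V_n = √(6.47×10⁻¹⁴) = 2.54×10⁻⁷ V = 254 nV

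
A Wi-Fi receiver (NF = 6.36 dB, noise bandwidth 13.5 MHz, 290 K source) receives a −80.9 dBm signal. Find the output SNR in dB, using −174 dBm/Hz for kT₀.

Noise floor: N = −174 + 10 log₁₀(B) + NF
10 log₁₀(1.35×10⁷) = 71.3 dB
N = −174 + 71.3 + 6.36 = −96.34 dBm
SNR = P_sig − N = −80.9 − (−96.34) = 15.44 dB → 15.4 dB

15.4 dB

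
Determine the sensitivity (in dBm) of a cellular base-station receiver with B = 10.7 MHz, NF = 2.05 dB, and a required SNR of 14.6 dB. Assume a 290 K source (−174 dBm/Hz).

−87.1 dBm

Sensitivity = −174 + 10 log₁₀(B) + NF + SNR_min
= −174 + 70.29 + 2.05 + 14.6
= −87.06 dBm → −87.1 dBm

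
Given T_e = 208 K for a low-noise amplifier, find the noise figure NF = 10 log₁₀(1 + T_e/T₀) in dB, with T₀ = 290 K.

F = 1 + T_e/T₀ = 1 + 208/290 = 1.71724
NF = 10 log₁₀(1.71724) = 2.35 dB

2.35 dB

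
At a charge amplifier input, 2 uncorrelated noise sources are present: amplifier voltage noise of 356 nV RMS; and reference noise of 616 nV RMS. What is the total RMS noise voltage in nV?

Uncorrelated sources add in power (mean-square): V_tot = √(ΣV_i²)
V_tot = √[(3.56×10⁻⁷)² + (6.16×10⁻⁷)²] = 7.11×10⁻⁷ V = 711 nV

711 nV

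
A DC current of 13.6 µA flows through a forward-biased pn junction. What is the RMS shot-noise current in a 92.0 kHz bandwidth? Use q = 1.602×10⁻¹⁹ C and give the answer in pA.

633 pA

I_n = √(2qI·B)
2qI·B = 2 × 1.602×10⁻¹⁹ × 1.36×10⁻⁵ × 9.20×10⁴ = 4.01×10⁻¹⁹ A²
I_n = √(4.01×10⁻¹⁹) = 6.33×10⁻¹⁰ A = 633 pA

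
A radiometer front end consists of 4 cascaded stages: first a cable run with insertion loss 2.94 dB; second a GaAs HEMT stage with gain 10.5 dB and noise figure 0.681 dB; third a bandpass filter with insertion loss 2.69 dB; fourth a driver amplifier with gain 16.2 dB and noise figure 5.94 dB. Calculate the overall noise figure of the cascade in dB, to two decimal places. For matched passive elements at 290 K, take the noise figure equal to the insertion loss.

5.32 dB

Convert to linear (a loss of L dB is a gain of −L dB): F_i = 10^(NF_i/10), G_i = 10^(G_i,dB/10)
  Stage 1: F_1 = 10^(2.94/10) = 1.968, G_1 = 10^(−2.94/10) = 0.5082
  Stage 2: F_2 = 10^(0.681/10) = 1.170, G_2 = 10^(10.5/10) = 11.22
  Stage 3: F_3 = 10^(2.69/10) = 1.858, G_3 = 10^(−2.69/10) = 0.5383
  Stage 4: F_4 = 10^(5.94/10) = 3.926, G_4 = 10^(16.2/10) = 41.69
Friis cascade:
  F = 1.968 + (1.170 − 1)/0.5082 + (1.858 − 1)/5.702 + (3.926 − 1)/3.069 = 3.406
NF = 10 log₁₀(3.406) = 5.32 dB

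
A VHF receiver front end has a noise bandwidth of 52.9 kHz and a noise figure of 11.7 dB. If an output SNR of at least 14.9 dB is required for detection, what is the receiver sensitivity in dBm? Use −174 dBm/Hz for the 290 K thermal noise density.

Sensitivity = −174 + 10 log₁₀(B) + NF + SNR_min
= −174 + 47.23 + 11.7 + 14.9
= −100.17 dBm → −100.2 dBm

−100.2 dBm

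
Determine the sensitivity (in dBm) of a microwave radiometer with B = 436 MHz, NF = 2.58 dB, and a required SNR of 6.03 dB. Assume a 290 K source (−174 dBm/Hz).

−79.0 dBm

Sensitivity = −174 + 10 log₁₀(B) + NF + SNR_min
= −174 + 86.39 + 2.58 + 6.03
= −79.00 dBm → −79.0 dBm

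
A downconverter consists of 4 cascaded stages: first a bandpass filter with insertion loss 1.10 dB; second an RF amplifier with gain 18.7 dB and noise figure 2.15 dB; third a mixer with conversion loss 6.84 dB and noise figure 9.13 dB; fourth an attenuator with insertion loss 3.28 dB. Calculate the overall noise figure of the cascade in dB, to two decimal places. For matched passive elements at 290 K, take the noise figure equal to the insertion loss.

Convert to linear (a loss of L dB is a gain of −L dB): F_i = 10^(NF_i/10), G_i = 10^(G_i,dB/10)
  Stage 1: F_1 = 10^(1.10/10) = 1.288, G_1 = 10^(−1.10/10) = 0.7762
  Stage 2: F_2 = 10^(2.15/10) = 1.641, G_2 = 10^(18.7/10) = 74.13
  Stage 3: F_3 = 10^(9.13/10) = 8.185, G_3 = 10^(−6.84/10) = 0.2070
  Stage 4: F_4 = 10^(3.28/10) = 2.128, G_4 = 10^(−3.28/10) = 0.4699
Friis cascade:
  F = 1.288 + (1.641 − 1)/0.7762 + (8.185 − 1)/57.54 + (2.128 − 1)/11.91 = 2.333
NF = 10 log₁₀(2.333) = 3.68 dB

3.68 dB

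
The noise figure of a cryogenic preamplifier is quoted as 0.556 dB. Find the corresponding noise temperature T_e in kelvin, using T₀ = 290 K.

F = 10^(0.556/10) = 1.13658
T_e = (F − 1)·T₀ = (1.13658 − 1) × 290 = 39.6 K

39.6 K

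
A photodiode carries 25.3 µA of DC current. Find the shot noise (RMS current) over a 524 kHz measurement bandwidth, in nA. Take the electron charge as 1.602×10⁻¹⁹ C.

2.06 nA

I_n = √(2qI·B)
2qI·B = 2 × 1.602×10⁻¹⁹ × 2.53×10⁻⁵ × 5.24×10⁵ = 4.25×10⁻¹⁸ A²
I_n = √(4.25×10⁻¹⁸) = 2.06×10⁻⁹ A = 2.06 nA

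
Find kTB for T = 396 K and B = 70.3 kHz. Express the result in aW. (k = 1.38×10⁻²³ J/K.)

P_n = kTB = 1.38×10⁻²³ × 396 × 7.03×10⁴ = 3.84×10⁻¹⁶ W = 384 aW

384 aW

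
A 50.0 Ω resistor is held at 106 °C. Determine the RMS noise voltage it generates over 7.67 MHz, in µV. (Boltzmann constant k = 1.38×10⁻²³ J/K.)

2.83 µV

T = 106 °C + 273.15 = 379.15 K
V_n = √(4kTRB)
4kTRB = 4 × 1.38×10⁻²³ × 379.15 × 5.00×10¹ × 7.67×10⁶ = 8.03×10⁻¹² V²
V_n = √(8.03×10⁻¹²) = 2.83×10⁻⁶ V = 2.83 µV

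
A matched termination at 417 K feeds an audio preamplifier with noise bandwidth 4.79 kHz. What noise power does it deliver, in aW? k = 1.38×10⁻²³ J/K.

P_n = kTB = 1.38×10⁻²³ × 417 × 4.79×10³ = 2.76×10⁻¹⁷ W = 27.6 aW

27.6 aW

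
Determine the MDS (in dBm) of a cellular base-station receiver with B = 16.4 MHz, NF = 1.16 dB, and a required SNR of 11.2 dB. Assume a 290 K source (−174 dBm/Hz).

−89.5 dBm

Sensitivity = −174 + 10 log₁₀(B) + NF + SNR_min
= −174 + 72.15 + 1.16 + 11.2
= −89.49 dBm → −89.5 dBm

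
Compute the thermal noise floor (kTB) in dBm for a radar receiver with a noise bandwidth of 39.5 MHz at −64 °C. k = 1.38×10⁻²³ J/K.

T = −64 °C + 273.15 = 209.15 K
P_n = kTB = 1.38×10⁻²³ × 209.15 × 3.95×10⁷ = 1.14×10⁻¹³ W
In dBm: 10 log₁₀(1.14×10⁻¹³ / 10⁻³) = −99.4 dBm

−99.4 dBm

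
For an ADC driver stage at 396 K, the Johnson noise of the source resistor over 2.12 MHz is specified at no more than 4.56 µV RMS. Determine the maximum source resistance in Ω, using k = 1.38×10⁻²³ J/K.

449 Ω

Johnson–Nyquist: V_n = √(4kTRB) ⇒ R = V_n² / (4kTB)
4kTB = 4 × 1.38×10⁻²³ × 396 × 2.12×10⁶ = 4.63×10⁻¹⁴
R = (4.56×10⁻⁶)² / 4.63×10⁻¹⁴ = 4.49×10² Ω = 449 Ω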